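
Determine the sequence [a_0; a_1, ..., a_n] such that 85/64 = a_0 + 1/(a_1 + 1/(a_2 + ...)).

Run the Euclidean algorithm on 85 and 64; the successive quotients are the partial quotients a_0, a_1, ... (each step inverts the fractional part left over by the previous one):
  85 = 1*64 + 21, so a_0 = 1.
  64 = 3*21 + 1, so a_1 = 3.
  21 = 21*1 + 0, so a_2 = 21.
The remainder reaches 0 after 3 divisions, so the expansion has 3 partial quotients, read off in order.

[1; 3, 21]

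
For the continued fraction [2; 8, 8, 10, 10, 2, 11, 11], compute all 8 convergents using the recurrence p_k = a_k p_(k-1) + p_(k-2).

Using the convergent recurrence p_i = a_i*p_{i-1} + p_{i-2}, q_i = a_i*q_{i-1} + q_{i-2} with p_{-2}=0, p_{-1}=1, q_{-2}=1, q_{-1}=0:
  i=0: a_0=2, p_0 = 2*1 + 0 = 2, q_0 = 2*0 + 1 = 1.
  i=1: a_1=8, p_1 = 8*2 + 1 = 17, q_1 = 8*1 + 0 = 8.
  i=2: a_2=8, p_2 = 8*17 + 2 = 138, q_2 = 8*8 + 1 = 65.
  i=3: a_3=10, p_3 = 10*138 + 17 = 1397, q_3 = 10*65 + 8 = 658.
  i=4: a_4=10, p_4 = 10*1397 + 138 = 14108, q_4 = 10*658 + 65 = 6645.
  i=5: a_5=2, p_5 = 2*14108 + 1397 = 29613, q_5 = 2*6645 + 658 = 13948.
  i=6: a_6=11, p_6 = 11*29613 + 14108 = 339851, q_6 = 11*13948 + 6645 = 160073.
  i=7: a_7=11, p_7 = 11*339851 + 29613 = 3767974, q_7 = 11*160073 + 13948 = 1774751.

2/1, 17/8, 138/65, 1397/658, 14108/6645, 29613/13948, 339851/160073, 3767974/1774751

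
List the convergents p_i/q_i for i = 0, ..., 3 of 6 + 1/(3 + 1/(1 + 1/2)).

Using the convergent recurrence p_i = a_i*p_{i-1} + p_{i-2}, q_i = a_i*q_{i-1} + q_{i-2} with p_{-2}=0, p_{-1}=1, q_{-2}=1, q_{-1}=0:
  i=0: a_0=6, p_0 = 6*1 + 0 = 6, q_0 = 6*0 + 1 = 1.
  i=1: a_1=3, p_1 = 3*6 + 1 = 19, q_1 = 3*1 + 0 = 3.
  i=2: a_2=1, p_2 = 1*19 + 6 = 25, q_2 = 1*3 + 1 = 4.
  i=3: a_3=2, p_3 = 2*25 + 19 = 69, q_3 = 2*4 + 3 = 11.

6/1, 19/3, 25/4, 69/11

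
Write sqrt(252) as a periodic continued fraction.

[15; (1, 6, 1, 30)]

Write x_i = (sqrt(252) + m_i)/d_i with (m_0, d_0) = (0, 1). a_0 = floor(sqrt(252)) = 15, since 15^2 = 225 <= 252 < 256 = 16^2.
Iterate m_{i+1} = d_i*a_i - m_i, d_{i+1} = (252 - m_{i+1}^2)/d_i, a_{i+1} = floor((a_0 + m_{i+1})/d_{i+1}):
  m_1 = 1*15 - 0 = 15, d_1 = (252 - 15^2)/1 = 27/1 = 27, a_1 = floor((15 + 15)/27) = 1.
  m_2 = 27*1 - 15 = 12, d_2 = (252 - 12^2)/27 = 108/27 = 4, a_2 = floor((15 + 12)/4) = 6.
  m_3 = 4*6 - 12 = 12, d_3 = (252 - 12^2)/4 = 108/4 = 27, a_3 = floor((15 + 12)/27) = 1.
  m_4 = 27*1 - 12 = 15, d_4 = (252 - 15^2)/27 = 27/27 = 1, a_4 = floor((15 + 15)/1) = 30.
  m_5 = 1*30 - 15 = 15, d_5 = (252 - 15^2)/1 = 27/1 = 27: (m_5, d_5) = (m_1, d_1) = (15, 27), so from here the quotients repeat a_1, ..., a_4; the period length is 4.
Hence the expansion of sqrt(252) is a_0 = 15 followed by the repeating block 1, 6, 1, 30 (period 4).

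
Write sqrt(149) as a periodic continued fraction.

Write x_i = (sqrt(149) + m_i)/d_i with (m_0, d_0) = (0, 1). a_0 = floor(sqrt(149)) = 12, since 12^2 = 144 <= 149 < 169 = 13^2.
Iterate m_{i+1} = d_i*a_i - m_i, d_{i+1} = (149 - m_{i+1}^2)/d_i, a_{i+1} = floor((a_0 + m_{i+1})/d_{i+1}):
  m_1 = 1*12 - 0 = 12, d_1 = (149 - 12^2)/1 = 5/1 = 5, a_1 = floor((12 + 12)/5) = 4.
  m_2 = 5*4 - 12 = 8, d_2 = (149 - 8^2)/5 = 85/5 = 17, a_2 = floor((12 + 8)/17) = 1.
  m_3 = 17*1 - 8 = 9, d_3 = (149 - 9^2)/17 = 68/17 = 4, a_3 = floor((12 + 9)/4) = 5.
  m_4 = 4*5 - 9 = 11, d_4 = (149 - 11^2)/4 = 28/4 = 7, a_4 = floor((12 + 11)/7) = 3.
  m_5 = 7*3 - 11 = 10, d_5 = (149 - 10^2)/7 = 49/7 = 7, a_5 = floor((12 + 10)/7) = 3.
  m_6 = 7*3 - 10 = 11, d_6 = (149 - 11^2)/7 = 28/7 = 4, a_6 = floor((12 + 11)/4) = 5.
  m_7 = 4*5 - 11 = 9, d_7 = (149 - 9^2)/4 = 68/4 = 17, a_7 = floor((12 + 9)/17) = 1.
  m_8 = 17*1 - 9 = 8, d_8 = (149 - 8^2)/17 = 85/17 = 5, a_8 = floor((12 + 8)/5) = 4.
  m_9 = 5*4 - 8 = 12, d_9 = (149 - 12^2)/5 = 5/5 = 1, a_9 = floor((12 + 12)/1) = 24.
  m_10 = 1*24 - 12 = 12, d_10 = (149 - 12^2)/1 = 5/1 = 5: (m_10, d_10) = (m_1, d_1) = (12, 5), so from here the quotients repeat a_1, ..., a_9; the period length is 9.
Hence the expansion of sqrt(149) is a_0 = 12 followed by the repeating block 4, 1, 5, 3, 3, 5, 1, 4, 24 (period 9).

[12; (4, 1, 5, 3, 3, 5, 1, 4, 24)]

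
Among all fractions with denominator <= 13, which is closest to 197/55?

Expand x = 197/55 as a continued fraction with the Euclidean algorithm:
  197 = 3*55 + 32, so a_0 = 3.
  55 = 1*32 + 23, so a_1 = 1.
  32 = 1*23 + 9, so a_2 = 1.
  23 = 2*9 + 5, so a_3 = 2.
  9 = 1*5 + 4, so a_4 = 1.
  5 = 1*4 + 1, so a_5 = 1.
  4 = 4*1 + 0, so a_6 = 4.
so x = [3; 1, 1, 2, 1, 1, 4].
Convergents (p_i = a_i*p_{i-1} + p_{i-2}, q_i = a_i*q_{i-1} + q_{i-2} with p_{-2}=0, p_{-1}=1, q_{-2}=1, q_{-1}=0), until the denominator exceeds 13:
  i=0: a_0=3, p_0 = 3*1 + 0 = 3, q_0 = 3*0 + 1 = 1.
  i=1: a_1=1, p_1 = 1*3 + 1 = 4, q_1 = 1*1 + 0 = 1.
  i=2: a_2=1, p_2 = 1*4 + 3 = 7, q_2 = 1*1 + 1 = 2.
  i=3: a_3=2, p_3 = 2*7 + 4 = 18, q_3 = 2*2 + 1 = 5.
  i=4: a_4=1, p_4 = 1*18 + 7 = 25, q_4 = 1*5 + 2 = 7.
  i=5: a_5=1, p_5 = 1*25 + 18 = 43, q_5 = 1*7 + 5 = 12.
  i=6: a_6=4, p_6 = 4*43 + 25 = 197, q_6 = 4*12 + 7 = 55.
q_6 = 55 > 13, so the last convergent with denominator <= 13 is p_5/q_5 = 43/12.
The closest fraction with denominator <= 13 is either p_5/q_5 or the intermediate fraction (k*p_5 + p_4)/(k*q_5 + q_4) with the largest k >= 1 whose denominator stays <= 13; these approach x as k grows, and every other convergent or intermediate fraction in range is farther away.
Largest k: floor((13 - q_4)/q_5) = floor((13 - 7)/12) = 0.
Since k = 0, no intermediate fraction beyond p_5/q_5 has denominator <= 13, so the convergent 43/12 is the closest (its error is |197*12 - 43*55|/(55*12) = 1/660).

43/12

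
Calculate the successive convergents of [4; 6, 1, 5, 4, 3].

Using the convergent recurrence p_i = a_i*p_{i-1} + p_{i-2}, q_i = a_i*q_{i-1} + q_{i-2} with p_{-2}=0, p_{-1}=1, q_{-2}=1, q_{-1}=0:
  i=0: a_0=4, p_0 = 4*1 + 0 = 4, q_0 = 4*0 + 1 = 1.
  i=1: a_1=6, p_1 = 6*4 + 1 = 25, q_1 = 6*1 + 0 = 6.
  i=2: a_2=1, p_2 = 1*25 + 4 = 29, q_2 = 1*6 + 1 = 7.
  i=3: a_3=5, p_3 = 5*29 + 25 = 170, q_3 = 5*7 + 6 = 41.
  i=4: a_4=4, p_4 = 4*170 + 29 = 709, q_4 = 4*41 + 7 = 171.
  i=5: a_5=3, p_5 = 3*709 + 170 = 2297, q_5 = 3*171 + 41 = 554.

4/1, 25/6, 29/7, 170/41, 709/171, 2297/554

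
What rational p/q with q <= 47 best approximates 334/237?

31/22

Expand x = 334/237 as a continued fraction with the Euclidean algorithm:
  334 = 1*237 + 97, so a_0 = 1.
  237 = 2*97 + 43, so a_1 = 2.
  97 = 2*43 + 11, so a_2 = 2.
  43 = 3*11 + 10, so a_3 = 3.
  11 = 1*10 + 1, so a_4 = 1.
  10 = 10*1 + 0, so a_5 = 10.
so x = [1; 2, 2, 3, 1, 10].
Convergents (p_i = a_i*p_{i-1} + p_{i-2}, q_i = a_i*q_{i-1} + q_{i-2} with p_{-2}=0, p_{-1}=1, q_{-2}=1, q_{-1}=0), until the denominator exceeds 47:
  i=0: a_0=1, p_0 = 1*1 + 0 = 1, q_0 = 1*0 + 1 = 1.
  i=1: a_1=2, p_1 = 2*1 + 1 = 3, q_1 = 2*1 + 0 = 2.
  i=2: a_2=2, p_2 = 2*3 + 1 = 7, q_2 = 2*2 + 1 = 5.
  i=3: a_3=3, p_3 = 3*7 + 3 = 24, q_3 = 3*5 + 2 = 17.
  i=4: a_4=1, p_4 = 1*24 + 7 = 31, q_4 = 1*17 + 5 = 22.
  i=5: a_5=10, p_5 = 10*31 + 24 = 334, q_5 = 10*22 + 17 = 237.
q_5 = 237 > 47, so the last convergent with denominator <= 47 is p_4/q_4 = 31/22.
The closest fraction with denominator <= 47 is either p_4/q_4 or the intermediate fraction (k*p_4 + p_3)/(k*q_4 + q_3) with the largest k >= 1 whose denominator stays <= 47; these approach x as k grows, and every other convergent or intermediate fraction in range is farther away.
Largest k: floor((47 - q_3)/q_4) = floor((47 - 17)/22) = 1.
That gives (1*31 + 24)/(1*22 + 17) = 55/39.
Compare the errors: |x - 31/22| = |334*22 - 31*237|/(237*22) = 1/5214, and |x - 55/39| = |334*39 - 55*237|/(237*39) = 9/9243.
Cross-multiplying, 1*9243 = 9243 < 46926 = 9*5214, so 1/5214 is smaller: the convergent 31/22 is closer to x than 55/39.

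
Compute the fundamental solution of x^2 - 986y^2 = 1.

First expand sqrt(986) as a continued fraction. With x_i = (sqrt(986) + m_i)/d_i and (m_0, d_0) = (0, 1): a_0 = floor(sqrt(986)) = 31, since 31^2 = 961 <= 986 < 1024 = 32^2.
Iterate m_{i+1} = d_i*a_i - m_i, d_{i+1} = (986 - m_{i+1}^2)/d_i, a_{i+1} = floor((a_0 + m_{i+1})/d_{i+1}):
  m_1 = 1*31 - 0 = 31, d_1 = (986 - 31^2)/1 = 25/1 = 25, a_1 = floor((31 + 31)/25) = 2.
  m_2 = 25*2 - 31 = 19, d_2 = (986 - 19^2)/25 = 625/25 = 25, a_2 = floor((31 + 19)/25) = 2.
  m_3 = 25*2 - 19 = 31, d_3 = (986 - 31^2)/25 = 25/25 = 1, a_3 = floor((31 + 31)/1) = 62.
  m_4 = 1*62 - 31 = 31, d_4 = (986 - 31^2)/1 = 25/1 = 25: (m_4, d_4) = (m_1, d_1) = (31, 25), so from here the quotients repeat a_1, ..., a_3; the period length is 3.
So sqrt(986) = [31; (2, 2, 62)] with period length k = 3.
k is odd, so (p_{k-1}, q_{k-1}) only solves x^2 - 986y^2 = -1 and the fundamental solution of x^2 - 986y^2 = 1 is (p_{2k-1}, q_{2k-1}) = (p_5, q_5); compute convergents through index 5, running through the period twice.
Convergents (p_i = a_i*p_{i-1} + p_{i-2}, q_i = a_i*q_{i-1} + q_{i-2} with p_{-2}=0, p_{-1}=1, q_{-2}=1, q_{-1}=0):
  i=0: a_0=31, p_0 = 31*1 + 0 = 31, q_0 = 31*0 + 1 = 1.
  i=1: a_1=2, p_1 = 2*31 + 1 = 63, q_1 = 2*1 + 0 = 2.
  i=2: a_2=2, p_2 = 2*63 + 31 = 157, q_2 = 2*2 + 1 = 5.
  i=3: a_3=62, p_3 = 62*157 + 63 = 9797, q_3 = 62*5 + 2 = 312.
  i=4: a_4=2, p_4 = 2*9797 + 157 = 19751, q_4 = 2*312 + 5 = 629.
  i=5: a_5=2, p_5 = 2*19751 + 9797 = 49299, q_5 = 2*629 + 312 = 1570.
Indeed p_2^2 - 986*q_2^2 = 24649 - 24650 = -1, not +1.
Check: 49299^2 - 986*1570^2 = 2430391401 - 2430391400 = 1, so (x, y) = (49299, 1570) solves the equation, and by the theorem it is the least positive solution.

(x, y) = (49299, 1570)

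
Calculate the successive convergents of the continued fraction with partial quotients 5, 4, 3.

5/1, 21/4, 68/13

Using the convergent recurrence p_i = a_i*p_{i-1} + p_{i-2}, q_i = a_i*q_{i-1} + q_{i-2} with p_{-2}=0, p_{-1}=1, q_{-2}=1, q_{-1}=0:
  i=0: a_0=5, p_0 = 5*1 + 0 = 5, q_0 = 5*0 + 1 = 1.
  i=1: a_1=4, p_1 = 4*5 + 1 = 21, q_1 = 4*1 + 0 = 4.
  i=2: a_2=3, p_2 = 3*21 + 5 = 68, q_2 = 3*4 + 1 = 13.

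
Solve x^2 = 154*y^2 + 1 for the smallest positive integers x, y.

(x, y) = (21295, 1716)

First expand sqrt(154) as a continued fraction. With x_i = (sqrt(154) + m_i)/d_i and (m_0, d_0) = (0, 1): a_0 = floor(sqrt(154)) = 12, since 12^2 = 144 <= 154 < 169 = 13^2.
Iterate m_{i+1} = d_i*a_i - m_i, d_{i+1} = (154 - m_{i+1}^2)/d_i, a_{i+1} = floor((a_0 + m_{i+1})/d_{i+1}):
  m_1 = 1*12 - 0 = 12, d_1 = (154 - 12^2)/1 = 10/1 = 10, a_1 = floor((12 + 12)/10) = 2.
  m_2 = 10*2 - 12 = 8, d_2 = (154 - 8^2)/10 = 90/10 = 9, a_2 = floor((12 + 8)/9) = 2.
  m_3 = 9*2 - 8 = 10, d_3 = (154 - 10^2)/9 = 54/9 = 6, a_3 = floor((12 + 10)/6) = 3.
  m_4 = 6*3 - 10 = 8, d_4 = (154 - 8^2)/6 = 90/6 = 15, a_4 = floor((12 + 8)/15) = 1.
  m_5 = 15*1 - 8 = 7, d_5 = (154 - 7^2)/15 = 105/15 = 7, a_5 = floor((12 + 7)/7) = 2.
  m_6 = 7*2 - 7 = 7, d_6 = (154 - 7^2)/7 = 105/7 = 15, a_6 = floor((12 + 7)/15) = 1.
  m_7 = 15*1 - 7 = 8, d_7 = (154 - 8^2)/15 = 90/15 = 6, a_7 = floor((12 + 8)/6) = 3.
  m_8 = 6*3 - 8 = 10, d_8 = (154 - 10^2)/6 = 54/6 = 9, a_8 = floor((12 + 10)/9) = 2.
  m_9 = 9*2 - 10 = 8, d_9 = (154 - 8^2)/9 = 90/9 = 10, a_9 = floor((12 + 8)/10) = 2.
  m_10 = 10*2 - 8 = 12, d_10 = (154 - 12^2)/10 = 10/10 = 1, a_10 = floor((12 + 12)/1) = 24.
  m_11 = 1*24 - 12 = 12, d_11 = (154 - 12^2)/1 = 10/1 = 10: (m_11, d_11) = (m_1, d_1) = (12, 10), so from here the quotients repeat a_1, ..., a_10; the period length is 10.
So sqrt(154) = [12; (2, 2, 3, 1, 2, 1, 3, 2, 2, 24)] with period length k = 10.
k is even, so the fundamental solution of x^2 - 154y^2 = 1 is (p_{k-1}, q_{k-1}) = (p_9, q_9); compute convergents through index 9.
Convergents (p_i = a_i*p_{i-1} + p_{i-2}, q_i = a_i*q_{i-1} + q_{i-2} with p_{-2}=0, p_{-1}=1, q_{-2}=1, q_{-1}=0):
  i=0: a_0=12, p_0 = 12*1 + 0 = 12, q_0 = 12*0 + 1 = 1.
  i=1: a_1=2, p_1 = 2*12 + 1 = 25, q_1 = 2*1 + 0 = 2.
  i=2: a_2=2, p_2 = 2*25 + 12 = 62, q_2 = 2*2 + 1 = 5.
  i=3: a_3=3, p_3 = 3*62 + 25 = 211, q_3 = 3*5 + 2 = 17.
  i=4: a_4=1, p_4 = 1*211 + 62 = 273, q_4 = 1*17 + 5 = 22.
  i=5: a_5=2, p_5 = 2*273 + 211 = 757, q_5 = 2*22 + 17 = 61.
  i=6: a_6=1, p_6 = 1*757 + 273 = 1030, q_6 = 1*61 + 22 = 83.
  i=7: a_7=3, p_7 = 3*1030 + 757 = 3847, q_7 = 3*83 + 61 = 310.
  i=8: a_8=2, p_8 = 2*3847 + 1030 = 8724, q_8 = 2*310 + 83 = 703.
  i=9: a_9=2, p_9 = 2*8724 + 3847 = 21295, q_9 = 2*703 + 310 = 1716.
Check: 21295^2 - 154*1716^2 = 453477025 - 453477024 = 1, so (x, y) = (21295, 1716) solves the equation, and by the theorem it is the least positive solution.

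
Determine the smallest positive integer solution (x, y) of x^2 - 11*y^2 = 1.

(x, y) = (10, 3)

First expand sqrt(11) as a continued fraction. With x_i = (sqrt(11) + m_i)/d_i and (m_0, d_0) = (0, 1): a_0 = floor(sqrt(11)) = 3, since 3^2 = 9 <= 11 < 16 = 4^2.
Iterate m_{i+1} = d_i*a_i - m_i, d_{i+1} = (11 - m_{i+1}^2)/d_i, a_{i+1} = floor((a_0 + m_{i+1})/d_{i+1}):
  m_1 = 1*3 - 0 = 3, d_1 = (11 - 3^2)/1 = 2/1 = 2, a_1 = floor((3 + 3)/2) = 3.
  m_2 = 2*3 - 3 = 3, d_2 = (11 - 3^2)/2 = 2/2 = 1, a_2 = floor((3 + 3)/1) = 6.
  m_3 = 1*6 - 3 = 3, d_3 = (11 - 3^2)/1 = 2/1 = 2: (m_3, d_3) = (m_1, d_1) = (3, 2), so from here the quotients repeat a_1, a_2; the period length is 2.
So sqrt(11) = [3; (3, 6)] with period length k = 2.
k is even, so the fundamental solution of x^2 - 11y^2 = 1 is (p_{k-1}, q_{k-1}) = (p_1, q_1); compute convergents through index 1.
Convergents (p_i = a_i*p_{i-1} + p_{i-2}, q_i = a_i*q_{i-1} + q_{i-2} with p_{-2}=0, p_{-1}=1, q_{-2}=1, q_{-1}=0):
  i=0: a_0=3, p_0 = 3*1 + 0 = 3, q_0 = 3*0 + 1 = 1.
  i=1: a_1=3, p_1 = 3*3 + 1 = 10, q_1 = 3*1 + 0 = 3.
Check: 10^2 - 11*3^2 = 100 - 99 = 1, so (x, y) = (10, 3) solves the equation, and by the theorem it is the least positive solution.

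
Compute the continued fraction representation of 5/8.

Run the Euclidean algorithm on 5 and 8; the successive quotients are the partial quotients a_0, a_1, ... (each step inverts the fractional part left over by the previous one):
  5 = 0*8 + 5, so a_0 = 0.
  8 = 1*5 + 3, so a_1 = 1.
  5 = 1*3 + 2, so a_2 = 1.
  3 = 1*2 + 1, so a_3 = 1.
  2 = 2*1 + 0, so a_4 = 2.
The remainder reaches 0 after 5 divisions, so the expansion has 5 partial quotients, read off in order.

[0; 1, 1, 1, 2]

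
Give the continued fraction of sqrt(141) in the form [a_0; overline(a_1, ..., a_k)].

[11; overline(1, 6, 1, 22)]

Write x_i = (sqrt(141) + m_i)/d_i with (m_0, d_0) = (0, 1). a_0 = floor(sqrt(141)) = 11, since 11^2 = 121 <= 141 < 144 = 12^2.
Iterate m_{i+1} = d_i*a_i - m_i, d_{i+1} = (141 - m_{i+1}^2)/d_i, a_{i+1} = floor((a_0 + m_{i+1})/d_{i+1}):
  m_1 = 1*11 - 0 = 11, d_1 = (141 - 11^2)/1 = 20/1 = 20, a_1 = floor((11 + 11)/20) = 1.
  m_2 = 20*1 - 11 = 9, d_2 = (141 - 9^2)/20 = 60/20 = 3, a_2 = floor((11 + 9)/3) = 6.
  m_3 = 3*6 - 9 = 9, d_3 = (141 - 9^2)/3 = 60/3 = 20, a_3 = floor((11 + 9)/20) = 1.
  m_4 = 20*1 - 9 = 11, d_4 = (141 - 11^2)/20 = 20/20 = 1, a_4 = floor((11 + 11)/1) = 22.
  m_5 = 1*22 - 11 = 11, d_5 = (141 - 11^2)/1 = 20/1 = 20: (m_5, d_5) = (m_1, d_1) = (11, 20), so from here the quotients repeat a_1, ..., a_4; the period length is 4.
Hence the expansion of sqrt(141) is a_0 = 11 followed by the repeating block 1, 6, 1, 22 (period 4).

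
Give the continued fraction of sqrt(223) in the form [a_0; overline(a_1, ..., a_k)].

Write x_i = (sqrt(223) + m_i)/d_i with (m_0, d_0) = (0, 1). a_0 = floor(sqrt(223)) = 14, since 14^2 = 196 <= 223 < 225 = 15^2.
Iterate m_{i+1} = d_i*a_i - m_i, d_{i+1} = (223 - m_{i+1}^2)/d_i, a_{i+1} = floor((a_0 + m_{i+1})/d_{i+1}):
  m_1 = 1*14 - 0 = 14, d_1 = (223 - 14^2)/1 = 27/1 = 27, a_1 = floor((14 + 14)/27) = 1.
  m_2 = 27*1 - 14 = 13, d_2 = (223 - 13^2)/27 = 54/27 = 2, a_2 = floor((14 + 13)/2) = 13.
  m_3 = 2*13 - 13 = 13, d_3 = (223 - 13^2)/2 = 54/2 = 27, a_3 = floor((14 + 13)/27) = 1.
  m_4 = 27*1 - 13 = 14, d_4 = (223 - 14^2)/27 = 27/27 = 1, a_4 = floor((14 + 14)/1) = 28.
  m_5 = 1*28 - 14 = 14, d_5 = (223 - 14^2)/1 = 27/1 = 27: (m_5, d_5) = (m_1, d_1) = (14, 27), so from here the quotients repeat a_1, ..., a_4; the period length is 4.
Hence the expansion of sqrt(223) is a_0 = 14 followed by the repeating block 1, 13, 1, 28 (period 4).

[14; overline(1, 13, 1, 28)]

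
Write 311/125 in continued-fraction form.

[2; 2, 20, 3]

Run the Euclidean algorithm on 311 and 125; the successive quotients are the partial quotients a_0, a_1, ... (each step inverts the fractional part left over by the previous one):
  311 = 2*125 + 61, so a_0 = 2.
  125 = 2*61 + 3, so a_1 = 2.
  61 = 20*3 + 1, so a_2 = 20.
  3 = 3*1 + 0, so a_3 = 3.
The remainder reaches 0 after 4 divisions, so the expansion has 4 partial quotients, read off in order.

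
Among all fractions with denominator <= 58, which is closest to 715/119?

6/1

Expand x = 715/119 as a continued fraction with the Euclidean algorithm:
  715 = 6*119 + 1, so a_0 = 6.
  119 = 119*1 + 0, so a_1 = 119.
so x = [6; 119].
Convergents (p_i = a_i*p_{i-1} + p_{i-2}, q_i = a_i*q_{i-1} + q_{i-2} with p_{-2}=0, p_{-1}=1, q_{-2}=1, q_{-1}=0), until the denominator exceeds 58:
  i=0: a_0=6, p_0 = 6*1 + 0 = 6, q_0 = 6*0 + 1 = 1.
  i=1: a_1=119, p_1 = 119*6 + 1 = 715, q_1 = 119*1 + 0 = 119.
q_1 = 119 > 58, so the last convergent with denominator <= 58 is p_0/q_0 = 6/1.
The closest fraction with denominator <= 58 is either p_0/q_0 or the intermediate fraction (k*p_0 + p_{-1})/(k*q_0 + q_{-1}) with the largest k >= 1 whose denominator stays <= 58; these approach x as k grows, and every other convergent or intermediate fraction in range is farther away.
Largest k: floor((58 - q_{-1})/q_0) = floor((58 - 0)/1) = 58 (using the seeds p_{-1} = 1, q_{-1} = 0).
That gives (58*6 + 1)/(58*1 + 0) = 349/58.
Compare the errors: |x - 6/1| = |715*1 - 6*119|/(119*1) = 1/119, and |x - 349/58| = |715*58 - 349*119|/(119*58) = 61/6902.
Cross-multiplying, 1*6902 = 6902 < 7259 = 61*119, so 1/119 is smaller: the convergent 6/1 is closer to x than 349/58.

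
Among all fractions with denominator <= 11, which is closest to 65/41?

11/7

Expand x = 65/41 as a continued fraction with the Euclidean algorithm:
  65 = 1*41 + 24, so a_0 = 1.
  41 = 1*24 + 17, so a_1 = 1.
  24 = 1*17 + 7, so a_2 = 1.
  17 = 2*7 + 3, so a_3 = 2.
  7 = 2*3 + 1, so a_4 = 2.
  3 = 3*1 + 0, so a_5 = 3.
so x = [1; 1, 1, 2, 2, 3].
Convergents (p_i = a_i*p_{i-1} + p_{i-2}, q_i = a_i*q_{i-1} + q_{i-2} with p_{-2}=0, p_{-1}=1, q_{-2}=1, q_{-1}=0), until the denominator exceeds 11:
  i=0: a_0=1, p_0 = 1*1 + 0 = 1, q_0 = 1*0 + 1 = 1.
  i=1: a_1=1, p_1 = 1*1 + 1 = 2, q_1 = 1*1 + 0 = 1.
  i=2: a_2=1, p_2 = 1*2 + 1 = 3, q_2 = 1*1 + 1 = 2.
  i=3: a_3=2, p_3 = 2*3 + 2 = 8, q_3 = 2*2 + 1 = 5.
  i=4: a_4=2, p_4 = 2*8 + 3 = 19, q_4 = 2*5 + 2 = 12.
q_4 = 12 > 11, so the last convergent with denominator <= 11 is p_3/q_3 = 8/5.
The closest fraction with denominator <= 11 is either p_3/q_3 or the intermediate fraction (k*p_3 + p_2)/(k*q_3 + q_2) with the largest k >= 1 whose denominator stays <= 11; these approach x as k grows, and every other convergent or intermediate fraction in range is farther away.
Largest k: floor((11 - q_2)/q_3) = floor((11 - 2)/5) = 1.
That gives (1*8 + 3)/(1*5 + 2) = 11/7.
Compare the errors: |x - 8/5| = |65*5 - 8*41|/(41*5) = 3/205, and |x - 11/7| = |65*7 - 11*41|/(41*7) = 4/287.
Cross-multiplying, 4*205 = 820 < 861 = 3*287, so 4/287 is smaller: the intermediate fraction 11/7 is closer to x than 8/5.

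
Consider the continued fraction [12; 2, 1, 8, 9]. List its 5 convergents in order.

Using the convergent recurrence p_i = a_i*p_{i-1} + p_{i-2}, q_i = a_i*q_{i-1} + q_{i-2} with p_{-2}=0, p_{-1}=1, q_{-2}=1, q_{-1}=0:
  i=0: a_0=12, p_0 = 12*1 + 0 = 12, q_0 = 12*0 + 1 = 1.
  i=1: a_1=2, p_1 = 2*12 + 1 = 25, q_1 = 2*1 + 0 = 2.
  i=2: a_2=1, p_2 = 1*25 + 12 = 37, q_2 = 1*2 + 1 = 3.
  i=3: a_3=8, p_3 = 8*37 + 25 = 321, q_3 = 8*3 + 2 = 26.
  i=4: a_4=9, p_4 = 9*321 + 37 = 2926, q_4 = 9*26 + 3 = 237.

12/1, 25/2, 37/3, 321/26, 2926/237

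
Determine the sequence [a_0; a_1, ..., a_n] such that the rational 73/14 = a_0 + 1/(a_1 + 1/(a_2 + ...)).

Run the Euclidean algorithm on 73 and 14; the successive quotients are the partial quotients a_0, a_1, ... (each step inverts the fractional part left over by the previous one):
  73 = 5*14 + 3, so a_0 = 5.
  14 = 4*3 + 2, so a_1 = 4.
  3 = 1*2 + 1, so a_2 = 1.
  2 = 2*1 + 0, so a_3 = 2.
The remainder reaches 0 after 4 divisions, so the expansion has 4 partial quotients, read off in order.

[5; 4, 1, 2]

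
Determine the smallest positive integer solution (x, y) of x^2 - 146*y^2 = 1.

(x, y) = (145, 12)

First expand sqrt(146) as a continued fraction. With x_i = (sqrt(146) + m_i)/d_i and (m_0, d_0) = (0, 1): a_0 = floor(sqrt(146)) = 12, since 12^2 = 144 <= 146 < 169 = 13^2.
Iterate m_{i+1} = d_i*a_i - m_i, d_{i+1} = (146 - m_{i+1}^2)/d_i, a_{i+1} = floor((a_0 + m_{i+1})/d_{i+1}):
  m_1 = 1*12 - 0 = 12, d_1 = (146 - 12^2)/1 = 2/1 = 2, a_1 = floor((12 + 12)/2) = 12.
  m_2 = 2*12 - 12 = 12, d_2 = (146 - 12^2)/2 = 2/2 = 1, a_2 = floor((12 + 12)/1) = 24.
  m_3 = 1*24 - 12 = 12, d_3 = (146 - 12^2)/1 = 2/1 = 2: (m_3, d_3) = (m_1, d_1) = (12, 2), so from here the quotients repeat a_1, a_2; the period length is 2.
So sqrt(146) = [12; (12, 24)] with period length k = 2.
k is even, so the fundamental solution of x^2 - 146y^2 = 1 is (p_{k-1}, q_{k-1}) = (p_1, q_1); compute convergents through index 1.
Convergents (p_i = a_i*p_{i-1} + p_{i-2}, q_i = a_i*q_{i-1} + q_{i-2} with p_{-2}=0, p_{-1}=1, q_{-2}=1, q_{-1}=0):
  i=0: a_0=12, p_0 = 12*1 + 0 = 12, q_0 = 12*0 + 1 = 1.
  i=1: a_1=12, p_1 = 12*12 + 1 = 145, q_1 = 12*1 + 0 = 12.
Check: 145^2 - 146*12^2 = 21025 - 21024 = 1, so (x, y) = (145, 12) solves the equation, and by the theorem it is the least positive solution.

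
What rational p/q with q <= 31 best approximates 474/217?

59/27

Expand x = 474/217 as a continued fraction with the Euclidean algorithm:
  474 = 2*217 + 40, so a_0 = 2.
  217 = 5*40 + 17, so a_1 = 5.
  40 = 2*17 + 6, so a_2 = 2.
  17 = 2*6 + 5, so a_3 = 2.
  6 = 1*5 + 1, so a_4 = 1.
  5 = 5*1 + 0, so a_5 = 5.
so x = [2; 5, 2, 2, 1, 5].
Convergents (p_i = a_i*p_{i-1} + p_{i-2}, q_i = a_i*q_{i-1} + q_{i-2} with p_{-2}=0, p_{-1}=1, q_{-2}=1, q_{-1}=0), until the denominator exceeds 31:
  i=0: a_0=2, p_0 = 2*1 + 0 = 2, q_0 = 2*0 + 1 = 1.
  i=1: a_1=5, p_1 = 5*2 + 1 = 11, q_1 = 5*1 + 0 = 5.
  i=2: a_2=2, p_2 = 2*11 + 2 = 24, q_2 = 2*5 + 1 = 11.
  i=3: a_3=2, p_3 = 2*24 + 11 = 59, q_3 = 2*11 + 5 = 27.
  i=4: a_4=1, p_4 = 1*59 + 24 = 83, q_4 = 1*27 + 11 = 38.
q_4 = 38 > 31, so the last convergent with denominator <= 31 is p_3/q_3 = 59/27.
The closest fraction with denominator <= 31 is either p_3/q_3 or the intermediate fraction (k*p_3 + p_2)/(k*q_3 + q_2) with the largest k >= 1 whose denominator stays <= 31; these approach x as k grows, and every other convergent or intermediate fraction in range is farther away.
Largest k: floor((31 - q_2)/q_3) = floor((31 - 11)/27) = 0.
Since k = 0, no intermediate fraction beyond p_3/q_3 has denominator <= 31, so the convergent 59/27 is the closest (its error is |474*27 - 59*217|/(217*27) = 5/5859).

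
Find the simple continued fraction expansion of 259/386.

Run the Euclidean algorithm on 259 and 386; the successive quotients are the partial quotients a_0, a_1, ... (each step inverts the fractional part left over by the previous one):
  259 = 0*386 + 259, so a_0 = 0.
  386 = 1*259 + 127, so a_1 = 1.
  259 = 2*127 + 5, so a_2 = 2.
  127 = 25*5 + 2, so a_3 = 25.
  5 = 2*2 + 1, so a_4 = 2.
  2 = 2*1 + 0, so a_5 = 2.
The remainder reaches 0 after 6 divisions, so the expansion has 6 partial quotients, read off in order.

[0; 1, 2, 25, 2, 2]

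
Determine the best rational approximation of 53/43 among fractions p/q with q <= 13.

16/13

Expand x = 53/43 as a continued fraction with the Euclidean algorithm:
  53 = 1*43 + 10, so a_0 = 1.
  43 = 4*10 + 3, so a_1 = 4.
  10 = 3*3 + 1, so a_2 = 3.
  3 = 3*1 + 0, so a_3 = 3.
so x = [1; 4, 3, 3].
Convergents (p_i = a_i*p_{i-1} + p_{i-2}, q_i = a_i*q_{i-1} + q_{i-2} with p_{-2}=0, p_{-1}=1, q_{-2}=1, q_{-1}=0), until the denominator exceeds 13:
  i=0: a_0=1, p_0 = 1*1 + 0 = 1, q_0 = 1*0 + 1 = 1.
  i=1: a_1=4, p_1 = 4*1 + 1 = 5, q_1 = 4*1 + 0 = 4.
  i=2: a_2=3, p_2 = 3*5 + 1 = 16, q_2 = 3*4 + 1 = 13.
  i=3: a_3=3, p_3 = 3*16 + 5 = 53, q_3 = 3*13 + 4 = 43.
q_3 = 43 > 13, so the last convergent with denominator <= 13 is p_2/q_2 = 16/13.
The closest fraction with denominator <= 13 is either p_2/q_2 or the intermediate fraction (k*p_2 + p_1)/(k*q_2 + q_1) with the largest k >= 1 whose denominator stays <= 13; these approach x as k grows, and every other convergent or intermediate fraction in range is farther away.
Largest k: floor((13 - q_1)/q_2) = floor((13 - 4)/13) = 0.
Since k = 0, no intermediate fraction beyond p_2/q_2 has denominator <= 13, so the convergent 16/13 is the closest (its error is |53*13 - 16*43|/(43*13) = 1/559).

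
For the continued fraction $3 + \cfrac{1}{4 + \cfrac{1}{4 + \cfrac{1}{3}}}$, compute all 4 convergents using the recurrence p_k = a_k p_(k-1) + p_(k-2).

3/1, 13/4, 55/17, 178/55

Using the convergent recurrence p_i = a_i*p_{i-1} + p_{i-2}, q_i = a_i*q_{i-1} + q_{i-2} with p_{-2}=0, p_{-1}=1, q_{-2}=1, q_{-1}=0:
  i=0: a_0=3, p_0 = 3*1 + 0 = 3, q_0 = 3*0 + 1 = 1.
  i=1: a_1=4, p_1 = 4*3 + 1 = 13, q_1 = 4*1 + 0 = 4.
  i=2: a_2=4, p_2 = 4*13 + 3 = 55, q_2 = 4*4 + 1 = 17.
  i=3: a_3=3, p_3 = 3*55 + 13 = 178, q_3 = 3*17 + 4 = 55.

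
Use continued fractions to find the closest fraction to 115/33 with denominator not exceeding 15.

7/2

Expand x = 115/33 as a continued fraction with the Euclidean algorithm:
  115 = 3*33 + 16, so a_0 = 3.
  33 = 2*16 + 1, so a_1 = 2.
  16 = 16*1 + 0, so a_2 = 16.
so x = [3; 2, 16].
Convergents (p_i = a_i*p_{i-1} + p_{i-2}, q_i = a_i*q_{i-1} + q_{i-2} with p_{-2}=0, p_{-1}=1, q_{-2}=1, q_{-1}=0), until the denominator exceeds 15:
  i=0: a_0=3, p_0 = 3*1 + 0 = 3, q_0 = 3*0 + 1 = 1.
  i=1: a_1=2, p_1 = 2*3 + 1 = 7, q_1 = 2*1 + 0 = 2.
  i=2: a_2=16, p_2 = 16*7 + 3 = 115, q_2 = 16*2 + 1 = 33.
q_2 = 33 > 15, so the last convergent with denominator <= 15 is p_1/q_1 = 7/2.
The closest fraction with denominator <= 15 is either p_1/q_1 or the intermediate fraction (k*p_1 + p_0)/(k*q_1 + q_0) with the largest k >= 1 whose denominator stays <= 15; these approach x as k grows, and every other convergent or intermediate fraction in range is farther away.
Largest k: floor((15 - q_0)/q_1) = floor((15 - 1)/2) = 7.
That gives (7*7 + 3)/(7*2 + 1) = 52/15.
Compare the errors: |x - 7/2| = |115*2 - 7*33|/(33*2) = 1/66, and |x - 52/15| = |115*15 - 52*33|/(33*15) = 9/495.
Cross-multiplying, 1*495 = 495 < 594 = 9*66, so 1/66 is smaller: the convergent 7/2 is closer to x than 52/15.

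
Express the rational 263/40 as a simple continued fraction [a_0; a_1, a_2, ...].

[6; 1, 1, 2, 1, 5]

Run the Euclidean algorithm on 263 and 40; the successive quotients are the partial quotients a_0, a_1, ... (each step inverts the fractional part left over by the previous one):
  263 = 6*40 + 23, so a_0 = 6.
  40 = 1*23 + 17, so a_1 = 1.
  23 = 1*17 + 6, so a_2 = 1.
  17 = 2*6 + 5, so a_3 = 2.
  6 = 1*5 + 1, so a_4 = 1.
  5 = 5*1 + 0, so a_5 = 5.
The remainder reaches 0 after 6 divisions, so the expansion has 6 partial quotients, read off in order.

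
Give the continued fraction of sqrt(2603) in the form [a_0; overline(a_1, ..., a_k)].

[51; overline(51, 102)]

Write x_i = (sqrt(2603) + m_i)/d_i with (m_0, d_0) = (0, 1). a_0 = floor(sqrt(2603)) = 51, since 51^2 = 2601 <= 2603 < 2704 = 52^2.
Iterate m_{i+1} = d_i*a_i - m_i, d_{i+1} = (2603 - m_{i+1}^2)/d_i, a_{i+1} = floor((a_0 + m_{i+1})/d_{i+1}):
  m_1 = 1*51 - 0 = 51, d_1 = (2603 - 51^2)/1 = 2/1 = 2, a_1 = floor((51 + 51)/2) = 51.
  m_2 = 2*51 - 51 = 51, d_2 = (2603 - 51^2)/2 = 2/2 = 1, a_2 = floor((51 + 51)/1) = 102.
  m_3 = 1*102 - 51 = 51, d_3 = (2603 - 51^2)/1 = 2/1 = 2: (m_3, d_3) = (m_1, d_1) = (51, 2), so from here the quotients repeat a_1, a_2; the period length is 2.
Hence the expansion of sqrt(2603) is a_0 = 51 followed by the repeating block 51, 102 (period 2).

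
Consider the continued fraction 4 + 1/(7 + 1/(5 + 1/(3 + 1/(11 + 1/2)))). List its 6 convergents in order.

Using the convergent recurrence p_i = a_i*p_{i-1} + p_{i-2}, q_i = a_i*q_{i-1} + q_{i-2} with p_{-2}=0, p_{-1}=1, q_{-2}=1, q_{-1}=0:
  i=0: a_0=4, p_0 = 4*1 + 0 = 4, q_0 = 4*0 + 1 = 1.
  i=1: a_1=7, p_1 = 7*4 + 1 = 29, q_1 = 7*1 + 0 = 7.
  i=2: a_2=5, p_2 = 5*29 + 4 = 149, q_2 = 5*7 + 1 = 36.
  i=3: a_3=3, p_3 = 3*149 + 29 = 476, q_3 = 3*36 + 7 = 115.
  i=4: a_4=11, p_4 = 11*476 + 149 = 5385, q_4 = 11*115 + 36 = 1301.
  i=5: a_5=2, p_5 = 2*5385 + 476 = 11246, q_5 = 2*1301 + 115 = 2717.

4/1, 29/7, 149/36, 476/115, 5385/1301, 11246/2717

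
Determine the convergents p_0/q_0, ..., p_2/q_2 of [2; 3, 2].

Using the convergent recurrence p_i = a_i*p_{i-1} + p_{i-2}, q_i = a_i*q_{i-1} + q_{i-2} with p_{-2}=0, p_{-1}=1, q_{-2}=1, q_{-1}=0:
  i=0: a_0=2, p_0 = 2*1 + 0 = 2, q_0 = 2*0 + 1 = 1.
  i=1: a_1=3, p_1 = 3*2 + 1 = 7, q_1 = 3*1 + 0 = 3.
  i=2: a_2=2, p_2 = 2*7 + 2 = 16, q_2 = 2*3 + 1 = 7.

2/1, 7/3, 16/7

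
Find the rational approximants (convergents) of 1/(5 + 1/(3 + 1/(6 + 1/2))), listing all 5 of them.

Using the convergent recurrence p_i = a_i*p_{i-1} + p_{i-2}, q_i = a_i*q_{i-1} + q_{i-2} with p_{-2}=0, p_{-1}=1, q_{-2}=1, q_{-1}=0:
  i=0: a_0=0, p_0 = 0*1 + 0 = 0, q_0 = 0*0 + 1 = 1.
  i=1: a_1=5, p_1 = 5*0 + 1 = 1, q_1 = 5*1 + 0 = 5.
  i=2: a_2=3, p_2 = 3*1 + 0 = 3, q_2 = 3*5 + 1 = 16.
  i=3: a_3=6, p_3 = 6*3 + 1 = 19, q_3 = 6*16 + 5 = 101.
  i=4: a_4=2, p_4 = 2*19 + 3 = 41, q_4 = 2*101 + 16 = 218.

0/1, 1/5, 3/16, 19/101, 41/218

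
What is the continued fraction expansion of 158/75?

Run the Euclidean algorithm on 158 and 75; the successive quotients are the partial quotients a_0, a_1, ... (each step inverts the fractional part left over by the previous one):
  158 = 2*75 + 8, so a_0 = 2.
  75 = 9*8 + 3, so a_1 = 9.
  8 = 2*3 + 2, so a_2 = 2.
  3 = 1*2 + 1, so a_3 = 1.
  2 = 2*1 + 0, so a_4 = 2.
The remainder reaches 0 after 5 divisions, so the expansion has 5 partial quotients, read off in order.

[2; 9, 2, 1, 2]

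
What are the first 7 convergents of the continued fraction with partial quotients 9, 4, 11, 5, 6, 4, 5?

9/1, 37/4, 416/45, 2117/229, 13118/1419, 54589/5905, 286063/30944

Using the convergent recurrence p_i = a_i*p_{i-1} + p_{i-2}, q_i = a_i*q_{i-1} + q_{i-2} with p_{-2}=0, p_{-1}=1, q_{-2}=1, q_{-1}=0:
  i=0: a_0=9, p_0 = 9*1 + 0 = 9, q_0 = 9*0 + 1 = 1.
  i=1: a_1=4, p_1 = 4*9 + 1 = 37, q_1 = 4*1 + 0 = 4.
  i=2: a_2=11, p_2 = 11*37 + 9 = 416, q_2 = 11*4 + 1 = 45.
  i=3: a_3=5, p_3 = 5*416 + 37 = 2117, q_3 = 5*45 + 4 = 229.
  i=4: a_4=6, p_4 = 6*2117 + 416 = 13118, q_4 = 6*229 + 45 = 1419.
  i=5: a_5=4, p_5 = 4*13118 + 2117 = 54589, q_5 = 4*1419 + 229 = 5905.
  i=6: a_6=5, p_6 = 5*54589 + 13118 = 286063, q_6 = 5*5905 + 1419 = 30944.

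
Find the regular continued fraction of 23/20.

Run the Euclidean algorithm on 23 and 20; the successive quotients are the partial quotients a_0, a_1, ... (each step inverts the fractional part left over by the previous one):
  23 = 1*20 + 3, so a_0 = 1.
  20 = 6*3 + 2, so a_1 = 6.
  3 = 1*2 + 1, so a_2 = 1.
  2 = 2*1 + 0, so a_3 = 2.
The remainder reaches 0 after 4 divisions, so the expansion has 4 partial quotients, read off in order.

[1; 6, 1, 2]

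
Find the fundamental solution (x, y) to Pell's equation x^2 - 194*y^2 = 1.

(x, y) = (195, 14)

First expand sqrt(194) as a continued fraction. With x_i = (sqrt(194) + m_i)/d_i and (m_0, d_0) = (0, 1): a_0 = floor(sqrt(194)) = 13, since 13^2 = 169 <= 194 < 196 = 14^2.
Iterate m_{i+1} = d_i*a_i - m_i, d_{i+1} = (194 - m_{i+1}^2)/d_i, a_{i+1} = floor((a_0 + m_{i+1})/d_{i+1}):
  m_1 = 1*13 - 0 = 13, d_1 = (194 - 13^2)/1 = 25/1 = 25, a_1 = floor((13 + 13)/25) = 1.
  m_2 = 25*1 - 13 = 12, d_2 = (194 - 12^2)/25 = 50/25 = 2, a_2 = floor((13 + 12)/2) = 12.
  m_3 = 2*12 - 12 = 12, d_3 = (194 - 12^2)/2 = 50/2 = 25, a_3 = floor((13 + 12)/25) = 1.
  m_4 = 25*1 - 12 = 13, d_4 = (194 - 13^2)/25 = 25/25 = 1, a_4 = floor((13 + 13)/1) = 26.
  m_5 = 1*26 - 13 = 13, d_5 = (194 - 13^2)/1 = 25/1 = 25: (m_5, d_5) = (m_1, d_1) = (13, 25), so from here the quotients repeat a_1, ..., a_4; the period length is 4.
So sqrt(194) = [13; (1, 12, 1, 26)] with period length k = 4.
k is even, so the fundamental solution of x^2 - 194y^2 = 1 is (p_{k-1}, q_{k-1}) = (p_3, q_3); compute convergents through index 3.
Convergents (p_i = a_i*p_{i-1} + p_{i-2}, q_i = a_i*q_{i-1} + q_{i-2} with p_{-2}=0, p_{-1}=1, q_{-2}=1, q_{-1}=0):
  i=0: a_0=13, p_0 = 13*1 + 0 = 13, q_0 = 13*0 + 1 = 1.
  i=1: a_1=1, p_1 = 1*13 + 1 = 14, q_1 = 1*1 + 0 = 1.
  i=2: a_2=12, p_2 = 12*14 + 13 = 181, q_2 = 12*1 + 1 = 13.
  i=3: a_3=1, p_3 = 1*181 + 14 = 195, q_3 = 1*13 + 1 = 14.
Check: 195^2 - 194*14^2 = 38025 - 38024 = 1, so (x, y) = (195, 14) solves the equation, and by the theorem it is the least positive solution.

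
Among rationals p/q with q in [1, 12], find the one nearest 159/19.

92/11

Expand x = 159/19 as a continued fraction with the Euclidean algorithm:
  159 = 8*19 + 7, so a_0 = 8.
  19 = 2*7 + 5, so a_1 = 2.
  7 = 1*5 + 2, so a_2 = 1.
  5 = 2*2 + 1, so a_3 = 2.
  2 = 2*1 + 0, so a_4 = 2.
so x = [8; 2, 1, 2, 2].
Convergents (p_i = a_i*p_{i-1} + p_{i-2}, q_i = a_i*q_{i-1} + q_{i-2} with p_{-2}=0, p_{-1}=1, q_{-2}=1, q_{-1}=0), until the denominator exceeds 12:
  i=0: a_0=8, p_0 = 8*1 + 0 = 8, q_0 = 8*0 + 1 = 1.
  i=1: a_1=2, p_1 = 2*8 + 1 = 17, q_1 = 2*1 + 0 = 2.
  i=2: a_2=1, p_2 = 1*17 + 8 = 25, q_2 = 1*2 + 1 = 3.
  i=3: a_3=2, p_3 = 2*25 + 17 = 67, q_3 = 2*3 + 2 = 8.
  i=4: a_4=2, p_4 = 2*67 + 25 = 159, q_4 = 2*8 + 3 = 19.
q_4 = 19 > 12, so the last convergent with denominator <= 12 is p_3/q_3 = 67/8.
The closest fraction with denominator <= 12 is either p_3/q_3 or the intermediate fraction (k*p_3 + p_2)/(k*q_3 + q_2) with the largest k >= 1 whose denominator stays <= 12; these approach x as k grows, and every other convergent or intermediate fraction in range is farther away.
Largest k: floor((12 - q_2)/q_3) = floor((12 - 3)/8) = 1.
That gives (1*67 + 25)/(1*8 + 3) = 92/11.
Compare the errors: |x - 67/8| = |159*8 - 67*19|/(19*8) = 1/152, and |x - 92/11| = |159*11 - 92*19|/(19*11) = 1/209.
Cross-multiplying, 1*152 = 152 < 209 = 1*209, so 1/209 is smaller: the intermediate fraction 92/11 is closer to x than 67/8.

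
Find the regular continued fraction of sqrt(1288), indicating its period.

Write x_i = (sqrt(1288) + m_i)/d_i with (m_0, d_0) = (0, 1). a_0 = floor(sqrt(1288)) = 35, since 35^2 = 1225 <= 1288 < 1296 = 36^2.
Iterate m_{i+1} = d_i*a_i - m_i, d_{i+1} = (1288 - m_{i+1}^2)/d_i, a_{i+1} = floor((a_0 + m_{i+1})/d_{i+1}):
  m_1 = 1*35 - 0 = 35, d_1 = (1288 - 35^2)/1 = 63/1 = 63, a_1 = floor((35 + 35)/63) = 1.
  m_2 = 63*1 - 35 = 28, d_2 = (1288 - 28^2)/63 = 504/63 = 8, a_2 = floor((35 + 28)/8) = 7.
  m_3 = 8*7 - 28 = 28, d_3 = (1288 - 28^2)/8 = 504/8 = 63, a_3 = floor((35 + 28)/63) = 1.
  m_4 = 63*1 - 28 = 35, d_4 = (1288 - 35^2)/63 = 63/63 = 1, a_4 = floor((35 + 35)/1) = 70.
  m_5 = 1*70 - 35 = 35, d_5 = (1288 - 35^2)/1 = 63/1 = 63: (m_5, d_5) = (m_1, d_1) = (35, 63), so from here the quotients repeat a_1, ..., a_4; the period length is 4.
Hence the expansion of sqrt(1288) is a_0 = 35 followed by the repeating block 1, 7, 1, 70 (period 4).

[35; (1, 7, 1, 70)]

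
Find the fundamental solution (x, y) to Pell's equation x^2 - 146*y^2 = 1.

First expand sqrt(146) as a continued fraction. With x_i = (sqrt(146) + m_i)/d_i and (m_0, d_0) = (0, 1): a_0 = floor(sqrt(146)) = 12, since 12^2 = 144 <= 146 < 169 = 13^2.
Iterate m_{i+1} = d_i*a_i - m_i, d_{i+1} = (146 - m_{i+1}^2)/d_i, a_{i+1} = floor((a_0 + m_{i+1})/d_{i+1}):
  m_1 = 1*12 - 0 = 12, d_1 = (146 - 12^2)/1 = 2/1 = 2, a_1 = floor((12 + 12)/2) = 12.
  m_2 = 2*12 - 12 = 12, d_2 = (146 - 12^2)/2 = 2/2 = 1, a_2 = floor((12 + 12)/1) = 24.
  m_3 = 1*24 - 12 = 12, d_3 = (146 - 12^2)/1 = 2/1 = 2: (m_3, d_3) = (m_1, d_1) = (12, 2), so from here the quotients repeat a_1, a_2; the period length is 2.
So sqrt(146) = [12; (12, 24)] with period length k = 2.
k is even, so the fundamental solution of x^2 - 146y^2 = 1 is (p_{k-1}, q_{k-1}) = (p_1, q_1); compute convergents through index 1.
Convergents (p_i = a_i*p_{i-1} + p_{i-2}, q_i = a_i*q_{i-1} + q_{i-2} with p_{-2}=0, p_{-1}=1, q_{-2}=1, q_{-1}=0):
  i=0: a_0=12, p_0 = 12*1 + 0 = 12, q_0 = 12*0 + 1 = 1.
  i=1: a_1=12, p_1 = 12*12 + 1 = 145, q_1 = 12*1 + 0 = 12.
Check: 145^2 - 146*12^2 = 21025 - 21024 = 1, so (x, y) = (145, 12) solves the equation, and by the theorem it is the least positive solution.

(x, y) = (145, 12)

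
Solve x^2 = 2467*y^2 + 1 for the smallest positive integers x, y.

(x, y) = (22202, 447)

First expand sqrt(2467) as a continued fraction. With x_i = (sqrt(2467) + m_i)/d_i and (m_0, d_0) = (0, 1): a_0 = floor(sqrt(2467)) = 49, since 49^2 = 2401 <= 2467 < 2500 = 50^2.
Iterate m_{i+1} = d_i*a_i - m_i, d_{i+1} = (2467 - m_{i+1}^2)/d_i, a_{i+1} = floor((a_0 + m_{i+1})/d_{i+1}):
  m_1 = 1*49 - 0 = 49, d_1 = (2467 - 49^2)/1 = 66/1 = 66, a_1 = floor((49 + 49)/66) = 1.
  m_2 = 66*1 - 49 = 17, d_2 = (2467 - 17^2)/66 = 2178/66 = 33, a_2 = floor((49 + 17)/33) = 2.
  m_3 = 33*2 - 17 = 49, d_3 = (2467 - 49^2)/33 = 66/33 = 2, a_3 = floor((49 + 49)/2) = 49.
  m_4 = 2*49 - 49 = 49, d_4 = (2467 - 49^2)/2 = 66/2 = 33, a_4 = floor((49 + 49)/33) = 2.
  m_5 = 33*2 - 49 = 17, d_5 = (2467 - 17^2)/33 = 2178/33 = 66, a_5 = floor((49 + 17)/66) = 1.
  m_6 = 66*1 - 17 = 49, d_6 = (2467 - 49^2)/66 = 66/66 = 1, a_6 = floor((49 + 49)/1) = 98.
  m_7 = 1*98 - 49 = 49, d_7 = (2467 - 49^2)/1 = 66/1 = 66: (m_7, d_7) = (m_1, d_1) = (49, 66), so from here the quotients repeat a_1, ..., a_6; the period length is 6.
So sqrt(2467) = [49; (1, 2, 49, 2, 1, 98)] with period length k = 6.
k is even, so the fundamental solution of x^2 - 2467y^2 = 1 is (p_{k-1}, q_{k-1}) = (p_5, q_5); compute convergents through index 5.
Convergents (p_i = a_i*p_{i-1} + p_{i-2}, q_i = a_i*q_{i-1} + q_{i-2} with p_{-2}=0, p_{-1}=1, q_{-2}=1, q_{-1}=0):
  i=0: a_0=49, p_0 = 49*1 + 0 = 49, q_0 = 49*0 + 1 = 1.
  i=1: a_1=1, p_1 = 1*49 + 1 = 50, q_1 = 1*1 + 0 = 1.
  i=2: a_2=2, p_2 = 2*50 + 49 = 149, q_2 = 2*1 + 1 = 3.
  i=3: a_3=49, p_3 = 49*149 + 50 = 7351, q_3 = 49*3 + 1 = 148.
  i=4: a_4=2, p_4 = 2*7351 + 149 = 14851, q_4 = 2*148 + 3 = 299.
  i=5: a_5=1, p_5 = 1*14851 + 7351 = 22202, q_5 = 1*299 + 148 = 447.
Check: 22202^2 - 2467*447^2 = 492928804 - 492928803 = 1, so (x, y) = (22202, 447) solves the equation, and by the theorem it is the least positive solution.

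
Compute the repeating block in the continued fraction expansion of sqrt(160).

[12; (1, 1, 1, 5, 1, 1, 1, 24)]

Write x_i = (sqrt(160) + m_i)/d_i with (m_0, d_0) = (0, 1). a_0 = floor(sqrt(160)) = 12, since 12^2 = 144 <= 160 < 169 = 13^2.
Iterate m_{i+1} = d_i*a_i - m_i, d_{i+1} = (160 - m_{i+1}^2)/d_i, a_{i+1} = floor((a_0 + m_{i+1})/d_{i+1}):
  m_1 = 1*12 - 0 = 12, d_1 = (160 - 12^2)/1 = 16/1 = 16, a_1 = floor((12 + 12)/16) = 1.
  m_2 = 16*1 - 12 = 4, d_2 = (160 - 4^2)/16 = 144/16 = 9, a_2 = floor((12 + 4)/9) = 1.
  m_3 = 9*1 - 4 = 5, d_3 = (160 - 5^2)/9 = 135/9 = 15, a_3 = floor((12 + 5)/15) = 1.
  m_4 = 15*1 - 5 = 10, d_4 = (160 - 10^2)/15 = 60/15 = 4, a_4 = floor((12 + 10)/4) = 5.
  m_5 = 4*5 - 10 = 10, d_5 = (160 - 10^2)/4 = 60/4 = 15, a_5 = floor((12 + 10)/15) = 1.
  m_6 = 15*1 - 10 = 5, d_6 = (160 - 5^2)/15 = 135/15 = 9, a_6 = floor((12 + 5)/9) = 1.
  m_7 = 9*1 - 5 = 4, d_7 = (160 - 4^2)/9 = 144/9 = 16, a_7 = floor((12 + 4)/16) = 1.
  m_8 = 16*1 - 4 = 12, d_8 = (160 - 12^2)/16 = 16/16 = 1, a_8 = floor((12 + 12)/1) = 24.
  m_9 = 1*24 - 12 = 12, d_9 = (160 - 12^2)/1 = 16/1 = 16: (m_9, d_9) = (m_1, d_1) = (12, 16), so from here the quotients repeat a_1, ..., a_8; the period length is 8.
Hence the expansion of sqrt(160) is a_0 = 12 followed by the repeating block 1, 1, 1, 5, 1, 1, 1, 24 (period 8).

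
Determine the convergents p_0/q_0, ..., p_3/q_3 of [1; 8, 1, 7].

Using the convergent recurrence p_i = a_i*p_{i-1} + p_{i-2}, q_i = a_i*q_{i-1} + q_{i-2} with p_{-2}=0, p_{-1}=1, q_{-2}=1, q_{-1}=0:
  i=0: a_0=1, p_0 = 1*1 + 0 = 1, q_0 = 1*0 + 1 = 1.
  i=1: a_1=8, p_1 = 8*1 + 1 = 9, q_1 = 8*1 + 0 = 8.
  i=2: a_2=1, p_2 = 1*9 + 1 = 10, q_2 = 1*8 + 1 = 9.
  i=3: a_3=7, p_3 = 7*10 + 9 = 79, q_3 = 7*9 + 8 = 71.

1/1, 9/8, 10/9, 79/71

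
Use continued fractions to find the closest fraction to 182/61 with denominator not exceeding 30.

3/1

Expand x = 182/61 as a continued fraction with the Euclidean algorithm:
  182 = 2*61 + 60, so a_0 = 2.
  61 = 1*60 + 1, so a_1 = 1.
  60 = 60*1 + 0, so a_2 = 60.
so x = [2; 1, 60].
Convergents (p_i = a_i*p_{i-1} + p_{i-2}, q_i = a_i*q_{i-1} + q_{i-2} with p_{-2}=0, p_{-1}=1, q_{-2}=1, q_{-1}=0), until the denominator exceeds 30:
  i=0: a_0=2, p_0 = 2*1 + 0 = 2, q_0 = 2*0 + 1 = 1.
  i=1: a_1=1, p_1 = 1*2 + 1 = 3, q_1 = 1*1 + 0 = 1.
  i=2: a_2=60, p_2 = 60*3 + 2 = 182, q_2 = 60*1 + 1 = 61.
q_2 = 61 > 30, so the last convergent with denominator <= 30 is p_1/q_1 = 3/1.
The closest fraction with denominator <= 30 is either p_1/q_1 or the intermediate fraction (k*p_1 + p_0)/(k*q_1 + q_0) with the largest k >= 1 whose denominator stays <= 30; these approach x as k grows, and every other convergent or intermediate fraction in range is farther away.
Largest k: floor((30 - q_0)/q_1) = floor((30 - 1)/1) = 29.
That gives (29*3 + 2)/(29*1 + 1) = 89/30.
Compare the errors: |x - 3/1| = |182*1 - 3*61|/(61*1) = 1/61, and |x - 89/30| = |182*30 - 89*61|/(61*30) = 31/1830.
Cross-multiplying, 1*1830 = 1830 < 1891 = 31*61, so 1/61 is smaller: the convergent 3/1 is closer to x than 89/30.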